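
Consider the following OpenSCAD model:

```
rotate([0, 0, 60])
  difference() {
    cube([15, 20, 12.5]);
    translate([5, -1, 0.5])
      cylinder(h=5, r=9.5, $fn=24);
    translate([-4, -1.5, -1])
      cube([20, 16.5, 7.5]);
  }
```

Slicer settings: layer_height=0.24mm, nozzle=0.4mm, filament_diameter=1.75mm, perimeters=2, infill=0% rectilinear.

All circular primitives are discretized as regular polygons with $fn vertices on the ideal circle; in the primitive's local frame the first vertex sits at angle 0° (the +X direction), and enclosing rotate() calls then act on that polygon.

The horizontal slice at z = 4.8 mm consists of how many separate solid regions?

At z = 4.8 mm: the cube (footprint 15×20) is included at this height; the cylinder at (5, -1): section is a regular 24-gon, circumradius r=9.5; the cube at (-4, -1.5) is present — its section is the full 20×16.5 rectangle; After the difference (first − rest): starting from the 15×20 cube, the r=9.5 cylinder at (5, -1) partially overlaps it — only the 100.57 mm² overlap (of its 280.30 mm²) is removed, clipping the outline; the 20×16.5 cube at (-4, -1.5) partially overlaps it — only the 124.43 mm² overlap (of its 330.00 mm²) is removed, clipping the outline — 1 connected region; (whole slice rotated 60° about Z — lengths, areas and connectivity unchanged). The result has 1 disconnected region.

1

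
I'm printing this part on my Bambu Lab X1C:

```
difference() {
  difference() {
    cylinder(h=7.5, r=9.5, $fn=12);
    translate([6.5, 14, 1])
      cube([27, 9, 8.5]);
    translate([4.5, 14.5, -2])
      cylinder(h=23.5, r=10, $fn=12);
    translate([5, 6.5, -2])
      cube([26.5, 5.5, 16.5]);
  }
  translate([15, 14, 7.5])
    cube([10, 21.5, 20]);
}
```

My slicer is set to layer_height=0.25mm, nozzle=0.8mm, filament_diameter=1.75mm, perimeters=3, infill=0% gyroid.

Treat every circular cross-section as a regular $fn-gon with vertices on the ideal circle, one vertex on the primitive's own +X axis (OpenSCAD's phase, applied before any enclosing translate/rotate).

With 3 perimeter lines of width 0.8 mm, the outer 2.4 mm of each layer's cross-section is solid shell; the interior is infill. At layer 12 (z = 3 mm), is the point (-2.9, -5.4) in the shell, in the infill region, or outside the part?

At z = 3 mm: the cylinder: section is a regular 12-gon, circumradius r=9.5; the cube at (6.5, 14) is present — its section is the full 27×9 rectangle; the r=10 cylinder at (4.5, 14.5) gives a regular 12-gon of circumradius 10 (constant along its height); the cube at (5, 6.5) (footprint 26.5×5.5) is included at this height; Taking the first minus the rest: starting from the r=9.5 cylinder, the 27×9 cube at (6.5, 14) misses the remaining region (no effect); the r=10 cylinder at (4.5, 14.5) partially overlaps it — only the 30.02 mm² overlap (of its 300.00 mm²) is removed, clipping the outline; the 26.5×5.5 cube at (5, 6.5) misses the remaining region (no effect) — 1 connected region; the cube at (15, 14) does not reach this height (z outside [7.5, 27.5]); Taking the first minus the rest: none of the subtracted shapes is present at this height, so that combined region is unchanged — 1 connected region. Overall, the cross-section is a single solid region. The nearest boundary edge runs (-0.00, -9.50)→(-4.75, -8.23); distance from the point to it = 3.21 mm. The point is inside the cross-section and 3.21 mm from the nearest boundary — more than the 2.4 mm shell width (3 × 0.8), so it's in the infill interior.

infill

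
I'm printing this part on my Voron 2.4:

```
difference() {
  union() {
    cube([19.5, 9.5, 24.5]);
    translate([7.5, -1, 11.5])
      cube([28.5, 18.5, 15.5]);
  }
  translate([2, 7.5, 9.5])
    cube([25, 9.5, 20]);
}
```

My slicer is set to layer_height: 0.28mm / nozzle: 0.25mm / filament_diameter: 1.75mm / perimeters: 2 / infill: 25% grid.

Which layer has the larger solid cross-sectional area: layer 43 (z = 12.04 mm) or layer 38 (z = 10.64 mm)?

layer 43 (z = 12.04 mm)

Layer 43 (z = 12.04): the cube (footprint 19.5×9.5) is included at this height (area 185.25 mm²); the cube at (7.5, -1) (footprint 28.5×18.5) is included at this height (area 527.25 mm²); Merging all regions: the regions partially overlap — summed areas 712.50 mm² minus the doubly-counted overlap 114.00 mm² gives 598.50 mm² — area = 598.50 mm²; the 25×9.5 cube at (2, 7.5) contributes its full rectangle (area 237.50 mm²); Taking the first minus the rest: starting from the result so far (598.50 mm²), the 25×9.5 cube at (2, 7.5) partially overlaps it — only the 196.25 mm² overlap (of its 237.50 mm²) is removed, clipping the outline — area = 402.25 mm². So its area = 402.25 mm². Layer 38 (z = 10.64): the 19.5×9.5 cube contributes its full rectangle (area 185.25 mm²); the cube at (7.5, -1) does not reach this height (z outside [11.5, 27]); Combining (union): only the 19.5×9.5 cube is present, so the union is just that shape — area = 185.25 mm²; the cube at (2, 7.5) is present — its section is the full 25×9.5 rectangle (area 237.50 mm²); Taking the first minus the rest: starting from that combined region (185.25 mm²), the 25×9.5 cube at (2, 7.5) partially overlaps it — only the 35.00 mm² overlap (of its 237.50 mm²) is removed, clipping the outline — area = 150.25 mm². So its area = 150.25 mm². Layer 43 is larger (402.25 vs 150.25 mm²).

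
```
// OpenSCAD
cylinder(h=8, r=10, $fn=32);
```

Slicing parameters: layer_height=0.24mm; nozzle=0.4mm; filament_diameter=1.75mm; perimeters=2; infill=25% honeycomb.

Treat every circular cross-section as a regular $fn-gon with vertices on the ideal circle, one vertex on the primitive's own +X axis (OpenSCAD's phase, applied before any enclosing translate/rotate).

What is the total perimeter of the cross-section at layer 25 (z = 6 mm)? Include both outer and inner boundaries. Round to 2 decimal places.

At z = 6 mm: the r=10 cylinder contributes a regular 32-gon of circumradius 10 (perimeter = 2·32·10.000·sin(180°/32) = 62.73 mm). Overall, the cross-section is a single solid region. Total boundary length (outer) = 62.73 mm.

62.73 mm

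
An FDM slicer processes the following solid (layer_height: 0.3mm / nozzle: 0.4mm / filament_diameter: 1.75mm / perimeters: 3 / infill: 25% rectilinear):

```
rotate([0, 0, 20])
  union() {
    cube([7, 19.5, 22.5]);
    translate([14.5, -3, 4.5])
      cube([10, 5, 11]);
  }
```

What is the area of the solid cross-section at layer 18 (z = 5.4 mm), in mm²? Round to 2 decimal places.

At z = 5.4 mm: the 7×19.5 cube contributes its full rectangle (area 136.50 mm²); the cube at (14.5, -3) (footprint 10×5) is included at this height (area 50.00 mm²); Merging all regions: the 2 present regions are separate (no shared area or edge), so areas and boundary lengths simply add and each stays a separate island — area = 186.50 mm²; (whole slice rotated 20° about Z — lengths, areas and connectivity unchanged). Overall, the cross-section has 2 separate islands. Net area = 186.50 mm².

186.50 mm²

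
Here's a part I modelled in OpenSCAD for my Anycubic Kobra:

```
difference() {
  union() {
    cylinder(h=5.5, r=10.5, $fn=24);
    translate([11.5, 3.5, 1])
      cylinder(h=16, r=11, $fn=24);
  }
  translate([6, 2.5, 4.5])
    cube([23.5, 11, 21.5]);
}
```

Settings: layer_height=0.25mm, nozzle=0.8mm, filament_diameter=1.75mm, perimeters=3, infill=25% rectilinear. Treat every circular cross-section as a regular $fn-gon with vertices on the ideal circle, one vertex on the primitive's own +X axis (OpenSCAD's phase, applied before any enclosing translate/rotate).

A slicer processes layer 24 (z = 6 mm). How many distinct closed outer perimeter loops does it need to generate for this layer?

2

At z = 6 mm: the cylinder is not intersected at this z (z outside [0, 5.5]); the cylinder at (11.5, 3.5): section is a regular 24-gon, circumradius r=11; Merging all regions: only the r=11 cylinder at (11.5, 3.5) is present, so the union is just that shape — 1 connected region; the cube at (6, 2.5) (footprint 23.5×11) is included at this height; After the difference (first − rest): starting from that combined region, the 23.5×11 cube at (6, 2.5) partially overlaps it — only the 162.33 mm² overlap (of its 258.50 mm²) is removed, clipping the outline — 2 connected regions. The result has 2 disconnected regions.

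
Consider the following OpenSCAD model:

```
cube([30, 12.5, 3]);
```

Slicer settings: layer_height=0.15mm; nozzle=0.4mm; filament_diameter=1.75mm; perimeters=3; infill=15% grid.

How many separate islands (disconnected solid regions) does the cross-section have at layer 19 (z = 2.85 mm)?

1

At z = 2.85 mm: the cube (footprint 30×12.5) is included at this height. Overall, the cross-section is a single solid region. Island count = 1.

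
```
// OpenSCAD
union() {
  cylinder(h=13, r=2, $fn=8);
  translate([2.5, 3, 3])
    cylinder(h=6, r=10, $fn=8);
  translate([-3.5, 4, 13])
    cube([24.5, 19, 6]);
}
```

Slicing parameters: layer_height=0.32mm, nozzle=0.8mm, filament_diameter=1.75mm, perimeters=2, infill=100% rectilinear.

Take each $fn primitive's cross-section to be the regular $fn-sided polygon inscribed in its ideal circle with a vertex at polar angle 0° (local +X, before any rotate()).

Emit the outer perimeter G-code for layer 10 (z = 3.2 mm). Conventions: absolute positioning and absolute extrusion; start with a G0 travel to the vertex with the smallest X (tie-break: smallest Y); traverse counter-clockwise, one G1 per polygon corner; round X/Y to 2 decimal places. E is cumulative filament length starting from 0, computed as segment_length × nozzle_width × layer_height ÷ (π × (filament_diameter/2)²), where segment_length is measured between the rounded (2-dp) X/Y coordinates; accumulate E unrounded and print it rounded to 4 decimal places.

At z = 3.2 mm: the cylinder: section is a regular 8-gon, circumradius r=2; the cylinder at (2.5, 3): section is a regular 8-gon, circumradius r=10; the cube at (-3.5, 4) does not reach this height (z outside [13, 19]); Taking the union: the r=2 cylinder lies entirely inside the r=10 cylinder at (2.5, 3), so the union is just the r=10 cylinder at (2.5, 3) — 1 connected region. The outline is a single polygon with 8 vertices. Extrusion per mm of travel: 0.8 × 0.32 / (π × 0.875²) = 0.106432. Accumulating E over each segment gives final E = 6.5163.

G0 X-7.50 Y3.00 Z3.20
G1 X-4.57 Y-4.07 E0.8145
G1 X2.50 Y-7.00 E1.6291
G1 X9.57 Y-4.07 E2.4436
G1 X12.50 Y3.00 E3.2581
G1 X9.57 Y10.07 E4.0727
G1 X2.50 Y13.00 E4.8872
G1 X-4.57 Y10.07 E5.7018
G1 X-7.50 Y3.00 E6.5163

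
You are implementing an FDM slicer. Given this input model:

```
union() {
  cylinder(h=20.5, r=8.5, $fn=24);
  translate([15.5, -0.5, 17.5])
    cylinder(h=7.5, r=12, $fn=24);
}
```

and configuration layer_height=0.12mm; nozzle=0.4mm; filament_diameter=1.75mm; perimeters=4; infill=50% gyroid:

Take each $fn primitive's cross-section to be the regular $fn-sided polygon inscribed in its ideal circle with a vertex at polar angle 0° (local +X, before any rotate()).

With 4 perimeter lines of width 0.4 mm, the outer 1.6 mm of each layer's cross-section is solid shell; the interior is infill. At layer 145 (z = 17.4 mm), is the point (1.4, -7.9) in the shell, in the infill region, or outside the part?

shell

At z = 17.4 mm: the r=8.5 cylinder gives a regular 24-gon of circumradius 8.5 (constant along its height); the cylinder at (15.5, -0.5) is absent (z outside [17.5, 25]); Combining (union): only the r=8.5 cylinder is present, so the union is just that shape — 1 connected region. Overall, the cross-section is a single solid region. The nearest boundary edge runs (-0.00, -8.50)→(2.20, -8.21); distance from the point to it = 0.41 mm. The point is inside the cross-section, 0.41 mm from the nearest boundary — within the 1.6 mm shell band (4 × 0.4).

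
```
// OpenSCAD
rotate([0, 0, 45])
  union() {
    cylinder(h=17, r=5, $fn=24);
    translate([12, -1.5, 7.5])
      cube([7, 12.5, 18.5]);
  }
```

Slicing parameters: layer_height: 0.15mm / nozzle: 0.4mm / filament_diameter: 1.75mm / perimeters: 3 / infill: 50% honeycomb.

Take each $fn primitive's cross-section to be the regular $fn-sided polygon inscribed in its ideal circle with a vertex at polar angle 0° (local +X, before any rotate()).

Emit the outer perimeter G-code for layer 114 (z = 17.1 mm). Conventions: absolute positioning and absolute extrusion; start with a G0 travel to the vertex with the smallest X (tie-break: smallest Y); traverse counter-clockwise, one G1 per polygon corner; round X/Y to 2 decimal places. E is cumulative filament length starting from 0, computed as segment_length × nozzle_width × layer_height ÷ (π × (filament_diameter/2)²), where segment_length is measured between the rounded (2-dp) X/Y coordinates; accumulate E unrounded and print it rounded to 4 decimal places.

At z = 17.1 mm: the cylinder is absent (z outside [0, 17]); the cube at (12, -1.5) is present — its section is the full 7×12.5 rectangle; Taking the union: only the 7×12.5 cube at (12, -1.5) is present, so the union is just that shape — 1 connected region; (rotated 45° about Z; rotation is an isometry so areas/perimeters/island counts are preserved). The outline is a single polygon with 4 vertices. Extrusion per mm of travel: 0.4 × 0.15 / (π × 0.875²) = 0.024945. Accumulating E over each segment gives final E = 0.9730.

G0 X0.71 Y16.26 Z17.10
G1 X9.55 Y7.42 E0.3119
G1 X14.50 Y12.37 E0.4865
G1 X5.66 Y21.21 E0.7983
G1 X0.71 Y16.26 E0.9730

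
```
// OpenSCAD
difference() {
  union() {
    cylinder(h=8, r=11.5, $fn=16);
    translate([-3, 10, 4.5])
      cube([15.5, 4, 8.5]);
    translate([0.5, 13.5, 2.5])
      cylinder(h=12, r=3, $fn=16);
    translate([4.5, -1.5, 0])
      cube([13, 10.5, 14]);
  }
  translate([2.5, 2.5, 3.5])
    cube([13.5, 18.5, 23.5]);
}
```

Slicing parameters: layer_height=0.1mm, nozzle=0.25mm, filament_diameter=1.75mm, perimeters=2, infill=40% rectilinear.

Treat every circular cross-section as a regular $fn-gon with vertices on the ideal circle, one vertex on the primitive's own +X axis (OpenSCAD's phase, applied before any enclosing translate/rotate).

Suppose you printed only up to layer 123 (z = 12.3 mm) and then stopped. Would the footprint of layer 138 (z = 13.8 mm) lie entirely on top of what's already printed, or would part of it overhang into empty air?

Compare the two slices. At z = 12.3: the cylinder is absent (z outside [0, 8]); the cube at (-3, 10) (footprint 15.5×4) is included at this height (area 62.00 mm²); the r=3 cylinder at (0.5, 13.5) gives a regular 16-gon of circumradius 3 (constant along its height) (area = (16/2)·3.000²·sin(360°/16) = 27.55 mm²); the cube at (4.5, -1.5) (footprint 13×10.5) is included at this height (area 136.50 mm²); Taking the union: the regions partially overlap — summed areas 226.05 mm² minus the doubly-counted overlap 16.73 mm² gives 209.33 mm² — area = 209.33 mm²; the cube at (2.5, 2.5) (footprint 13.5×18.5) is included at this height (area 249.75 mm²); Subtracting the remaining from the first: starting from that combined region (209.33 mm²), the 13.5×18.5 cube at (2.5, 2.5) partially overlaps it — only the 115.73 mm² overlap (of its 249.75 mm²) is removed, clipping the outline — area = 93.60 mm². At z = 13.8: the cylinder is not intersected at this z (z outside [0, 8]); the cube at (-3, 10) is absent (z outside [4.5, 13]); the r=3 cylinder at (0.5, 13.5) gives a regular 16-gon of circumradius 3 (constant along its height) (area = (16/2)·3.000²·sin(360°/16) = 27.55 mm²); the 13×10.5 cube at (4.5, -1.5) contributes its full rectangle (area 136.50 mm²); Merging all regions: the 2 present regions are separate (no shared area or edge), so areas and boundary lengths simply add and each stays a separate island — area = 164.05 mm²; the cube at (2.5, 2.5) (footprint 13.5×18.5) is included at this height (area 249.75 mm²); Taking the first minus the rest: starting from the result so far (164.05 mm²), the 13.5×18.5 cube at (2.5, 2.5) partially overlaps it — only the 77.66 mm² overlap (of its 249.75 mm²) is removed, clipping the outline — area = 86.39 mm². Checking containment: the cross-section at z = 13.8 is a subset of the cross-section at z = 12.3.

entirely on top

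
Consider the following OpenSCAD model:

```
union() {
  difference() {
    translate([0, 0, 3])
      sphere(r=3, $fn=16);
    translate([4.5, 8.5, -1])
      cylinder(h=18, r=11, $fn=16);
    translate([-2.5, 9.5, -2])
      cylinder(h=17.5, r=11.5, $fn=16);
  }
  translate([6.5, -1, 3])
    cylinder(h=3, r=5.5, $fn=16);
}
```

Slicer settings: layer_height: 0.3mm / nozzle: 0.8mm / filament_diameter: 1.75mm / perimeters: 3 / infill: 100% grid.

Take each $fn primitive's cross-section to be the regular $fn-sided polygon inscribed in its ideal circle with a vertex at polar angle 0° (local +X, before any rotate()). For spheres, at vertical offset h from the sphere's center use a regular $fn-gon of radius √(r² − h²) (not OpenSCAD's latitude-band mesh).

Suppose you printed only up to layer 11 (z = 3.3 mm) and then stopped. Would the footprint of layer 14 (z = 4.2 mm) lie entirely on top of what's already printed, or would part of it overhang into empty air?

entirely on top

Compare the two slices. At z = 3.3: the r=3 sphere slices to a regular 16-gon of circumradius 2.985 (√(r²−h²) with h=0.3 from center) (area = (16/2)·2.985²·sin(360°/16) = 27.28 mm²); the r=11 cylinder at (4.5, 8.5) contributes a regular 16-gon of circumradius 11 (area = (16/2)·11.000²·sin(360°/16) = 370.44 mm²); the cylinder at (-2.5, 9.5): section is a regular 16-gon, circumradius r=11.5 (area = (16/2)·11.500²·sin(360°/16) = 404.88 mm²); After the difference (first − rest): starting from the r=3 sphere (27.28 mm²), the r=11 cylinder at (4.5, 8.5) partially overlaps it — only the 20.06 mm² overlap (of its 370.44 mm²) is removed, clipping the outline; the r=11.5 cylinder at (-2.5, 9.5) partially overlaps it — only the 3.36 mm² overlap (of its 404.88 mm²) is removed, clipping the outline — area = 3.86 mm²; the r=5.5 cylinder at (6.5, -1) contributes a regular 16-gon of circumradius 5.5 (area = (16/2)·5.500²·sin(360°/16) = 92.61 mm²); Taking the union: the regions partially overlap — summed areas 96.47 mm² minus the doubly-counted overlap 0.40 mm² gives 96.07 mm² — area = 96.07 mm². At z = 4.2: the sphere: section is a regular 16-gon, circumradius = √(r²−h²) = √(3²−1.2²) = 2.750 (area = (16/2)·2.750²·sin(360°/16) = 23.14 mm²); the r=11 cylinder at (4.5, 8.5) gives a regular 16-gon of circumradius 11 (constant along its height) (area = (16/2)·11.000²·sin(360°/16) = 370.44 mm²); the r=11.5 cylinder at (-2.5, 9.5) gives a regular 16-gon of circumradius 11.5 (constant along its height) (area = (16/2)·11.500²·sin(360°/16) = 404.88 mm²); Subtracting the remaining from the first: starting from the r=3 sphere (23.14 mm²), the r=11 cylinder at (4.5, 8.5) partially overlaps it — only the 17.57 mm² overlap (of its 370.44 mm²) is removed, clipping the outline; the r=11.5 cylinder at (-2.5, 9.5) partially overlaps it — only the 2.78 mm² overlap (of its 404.88 mm²) is removed, clipping the outline — area = 2.79 mm²; the r=5.5 cylinder at (6.5, -1) gives a regular 16-gon of circumradius 5.5 (constant along its height) (area = (16/2)·5.500²·sin(360°/16) = 92.61 mm²); Taking the union: the regions partially overlap — summed areas 95.40 mm² minus the doubly-counted overlap 0.19 mm² gives 95.21 mm² — area = 95.21 mm². Checking containment: the cross-section at z = 4.2 is a subset of the cross-section at z = 3.3.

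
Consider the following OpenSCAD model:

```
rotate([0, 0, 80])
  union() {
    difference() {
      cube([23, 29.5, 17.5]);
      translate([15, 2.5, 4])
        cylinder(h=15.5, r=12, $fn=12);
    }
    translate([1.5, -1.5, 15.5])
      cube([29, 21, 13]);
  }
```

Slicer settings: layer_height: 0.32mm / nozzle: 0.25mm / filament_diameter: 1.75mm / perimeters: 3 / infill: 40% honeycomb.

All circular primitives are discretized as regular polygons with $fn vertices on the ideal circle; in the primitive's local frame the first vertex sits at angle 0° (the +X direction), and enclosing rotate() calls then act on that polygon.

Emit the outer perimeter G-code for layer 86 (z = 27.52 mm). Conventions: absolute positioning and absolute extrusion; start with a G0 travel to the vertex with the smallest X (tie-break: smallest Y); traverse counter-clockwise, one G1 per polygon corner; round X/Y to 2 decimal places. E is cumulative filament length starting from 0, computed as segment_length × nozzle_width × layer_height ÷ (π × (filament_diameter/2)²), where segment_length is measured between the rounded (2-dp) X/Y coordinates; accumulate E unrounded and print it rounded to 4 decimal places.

At z = 27.52 mm: the cube is not intersected at this z (z outside [0, 17.5]); the cylinder at (15, 2.5) is not intersected at this z (z outside [4, 19.5]); After the difference (first − rest): the first operand is absent here, so nothing remains; the cube at (1.5, -1.5) (footprint 29×21) is included at this height; Combining (union): only the 29×21 cube at (1.5, -1.5) is present, so the union is just that shape — 1 connected region; (whole slice rotated 80° about Z — lengths, areas and connectivity unchanged). The outline is a single polygon with 4 vertices. Extrusion per mm of travel: 0.25 × 0.32 / (π × 0.875²) = 0.033260. Accumulating E over each segment gives final E = 3.3258.

G0 X-18.94 Y4.86 Z27.52
G1 X1.74 Y1.22 E0.6984
G1 X6.77 Y29.78 E1.6629
G1 X-13.91 Y33.42 E2.3613
G1 X-18.94 Y4.86 E3.3258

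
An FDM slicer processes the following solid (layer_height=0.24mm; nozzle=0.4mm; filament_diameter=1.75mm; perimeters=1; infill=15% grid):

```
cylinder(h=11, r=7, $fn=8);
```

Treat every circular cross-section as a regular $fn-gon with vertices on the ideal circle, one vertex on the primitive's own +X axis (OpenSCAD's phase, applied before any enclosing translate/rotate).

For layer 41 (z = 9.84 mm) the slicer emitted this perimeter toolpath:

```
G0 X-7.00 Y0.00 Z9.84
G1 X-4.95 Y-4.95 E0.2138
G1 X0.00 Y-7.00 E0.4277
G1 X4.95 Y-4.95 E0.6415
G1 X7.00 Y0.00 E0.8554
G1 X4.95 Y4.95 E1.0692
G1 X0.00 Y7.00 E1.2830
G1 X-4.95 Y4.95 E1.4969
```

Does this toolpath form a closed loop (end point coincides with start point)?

Start point (G0): (-7.00, 0.00). End point (last G1): the path does not return to the start — open.

no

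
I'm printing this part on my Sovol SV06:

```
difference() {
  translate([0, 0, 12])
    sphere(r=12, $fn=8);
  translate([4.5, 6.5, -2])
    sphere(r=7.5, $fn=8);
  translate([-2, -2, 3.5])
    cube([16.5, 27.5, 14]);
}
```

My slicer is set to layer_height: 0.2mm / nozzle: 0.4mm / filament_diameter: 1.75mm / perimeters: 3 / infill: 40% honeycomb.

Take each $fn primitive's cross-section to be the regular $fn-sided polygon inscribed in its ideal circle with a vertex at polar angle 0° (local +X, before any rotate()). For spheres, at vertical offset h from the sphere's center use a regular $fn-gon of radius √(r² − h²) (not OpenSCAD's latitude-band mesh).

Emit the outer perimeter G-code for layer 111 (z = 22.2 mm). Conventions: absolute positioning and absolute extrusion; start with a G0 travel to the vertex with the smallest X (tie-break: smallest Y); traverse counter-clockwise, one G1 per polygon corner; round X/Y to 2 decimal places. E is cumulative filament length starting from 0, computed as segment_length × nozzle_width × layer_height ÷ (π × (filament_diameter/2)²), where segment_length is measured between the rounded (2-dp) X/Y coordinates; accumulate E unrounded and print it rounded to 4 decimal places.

G0 X-6.32 Y0.00 Z22.20
G1 X-4.47 Y-4.47 E0.1609
G1 X0.00 Y-6.32 E0.3218
G1 X4.47 Y-4.47 E0.4827
G1 X6.32 Y0.00 E0.6436
G1 X4.47 Y4.47 E0.8045
G1 X0.00 Y6.32 E0.9654
G1 X-4.47 Y4.47 E1.1263
G1 X-6.32 Y0.00 E1.2872

At z = 22.2 mm: the r=12 sphere contributes a regular 8-gon of circumradius √(12²−10.2²) = 6.321; the sphere at (4.5, 6.5) does not reach this height (|z−center|=24.200 > r=7.5); the cube at (-2, -2) is absent (z outside [3.5, 17.5]); After the difference (first − rest): none of the subtracted shapes is present at this height, so the r=12 sphere is unchanged — 1 connected region. The outline is a single polygon with 8 vertices. Extrusion per mm of travel: 0.4 × 0.2 / (π × 0.875²) = 0.033260. Accumulating E over each segment gives final E = 1.2872.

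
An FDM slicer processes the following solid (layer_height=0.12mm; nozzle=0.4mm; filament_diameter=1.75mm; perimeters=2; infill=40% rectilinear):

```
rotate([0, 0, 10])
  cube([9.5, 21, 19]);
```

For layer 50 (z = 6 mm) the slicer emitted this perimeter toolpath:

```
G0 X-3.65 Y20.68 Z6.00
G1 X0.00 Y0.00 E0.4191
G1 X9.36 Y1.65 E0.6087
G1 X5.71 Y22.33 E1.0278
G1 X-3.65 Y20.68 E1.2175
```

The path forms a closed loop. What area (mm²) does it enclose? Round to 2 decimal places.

Apply the shoelace formula to the sequence of (X, Y) vertices; enclosed area = 199.59 mm².

199.59 mm²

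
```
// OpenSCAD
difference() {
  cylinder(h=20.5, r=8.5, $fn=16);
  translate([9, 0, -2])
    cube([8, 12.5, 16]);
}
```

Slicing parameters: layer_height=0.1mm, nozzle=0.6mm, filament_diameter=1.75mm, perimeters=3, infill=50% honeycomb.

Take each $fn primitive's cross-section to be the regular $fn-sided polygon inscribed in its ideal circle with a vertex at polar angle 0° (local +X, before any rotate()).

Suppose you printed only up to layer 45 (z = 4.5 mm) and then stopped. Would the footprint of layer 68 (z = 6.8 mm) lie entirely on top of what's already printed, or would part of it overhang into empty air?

Compare the two slices. At z = 4.5: the cylinder: section is a regular 16-gon, circumradius r=8.5 (area = (16/2)·8.500²·sin(360°/16) = 221.19 mm²); the cube at (9, 0) (footprint 8×12.5) is included at this height (area 100.00 mm²); Subtracting the remaining from the first: starting from the r=8.5 cylinder (221.19 mm²), the 8×12.5 cube at (9, 0) misses the remaining region (no effect) — area = 221.19 mm². At z = 6.8: the r=8.5 cylinder gives a regular 16-gon of circumradius 8.5 (constant along its height) (area = (16/2)·8.500²·sin(360°/16) = 221.19 mm²); the 8×12.5 cube at (9, 0) contributes its full rectangle (area 100.00 mm²); Subtracting the remaining from the first: starting from the r=8.5 cylinder (221.19 mm²), the 8×12.5 cube at (9, 0) misses the remaining region (no effect) — area = 221.19 mm². Checking containment: the cross-section at z = 6.8 is a subset of the cross-section at z = 4.5.

entirely on top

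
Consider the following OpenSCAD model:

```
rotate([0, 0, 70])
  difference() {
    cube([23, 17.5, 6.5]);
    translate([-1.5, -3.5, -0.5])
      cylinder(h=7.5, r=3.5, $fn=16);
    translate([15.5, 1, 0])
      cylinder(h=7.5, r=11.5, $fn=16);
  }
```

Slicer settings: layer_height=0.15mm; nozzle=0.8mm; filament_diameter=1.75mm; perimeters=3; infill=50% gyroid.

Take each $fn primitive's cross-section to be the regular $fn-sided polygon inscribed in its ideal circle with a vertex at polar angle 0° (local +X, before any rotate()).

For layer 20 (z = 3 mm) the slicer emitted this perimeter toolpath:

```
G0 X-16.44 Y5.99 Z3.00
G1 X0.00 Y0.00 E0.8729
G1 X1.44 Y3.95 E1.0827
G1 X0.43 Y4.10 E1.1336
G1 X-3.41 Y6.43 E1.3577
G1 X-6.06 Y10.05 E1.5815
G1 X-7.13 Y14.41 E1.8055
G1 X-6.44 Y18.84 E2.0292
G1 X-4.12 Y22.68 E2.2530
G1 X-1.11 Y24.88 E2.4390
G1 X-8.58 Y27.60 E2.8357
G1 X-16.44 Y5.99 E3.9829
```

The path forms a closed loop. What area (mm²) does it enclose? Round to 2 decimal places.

203.93 mm²

Apply the shoelace formula to the sequence of (X, Y) vertices; enclosed area = 203.93 mm².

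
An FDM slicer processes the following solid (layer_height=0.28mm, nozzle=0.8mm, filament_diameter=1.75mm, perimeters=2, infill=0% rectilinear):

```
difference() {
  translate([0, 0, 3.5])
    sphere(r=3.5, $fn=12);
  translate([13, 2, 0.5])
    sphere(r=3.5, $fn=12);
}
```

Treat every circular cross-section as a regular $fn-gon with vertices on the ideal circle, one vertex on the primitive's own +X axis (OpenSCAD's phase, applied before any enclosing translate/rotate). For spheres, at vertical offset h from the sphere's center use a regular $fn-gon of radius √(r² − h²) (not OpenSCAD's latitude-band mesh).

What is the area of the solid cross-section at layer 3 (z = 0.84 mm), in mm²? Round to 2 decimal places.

At z = 0.84 mm: the sphere: section is a regular 12-gon, circumradius = √(r²−h²) = √(3.5²−2.66²) = 2.275 (area = (12/2)·2.275²·sin(360°/12) = 15.52 mm²); the r=3.5 sphere at (13, 2) slices to a regular 12-gon of circumradius 3.483 (√(r²−h²) with h=0.34 from center) (area = (12/2)·3.483²·sin(360°/12) = 36.40 mm²); Taking the first minus the rest: starting from the r=3.5 sphere (15.52 mm²), the r=3.5 sphere at (13, 2) misses the remaining region (no effect) — area = 15.52 mm². Overall, the cross-section is a single solid region. Net area = 15.52 mm².

15.52 mm²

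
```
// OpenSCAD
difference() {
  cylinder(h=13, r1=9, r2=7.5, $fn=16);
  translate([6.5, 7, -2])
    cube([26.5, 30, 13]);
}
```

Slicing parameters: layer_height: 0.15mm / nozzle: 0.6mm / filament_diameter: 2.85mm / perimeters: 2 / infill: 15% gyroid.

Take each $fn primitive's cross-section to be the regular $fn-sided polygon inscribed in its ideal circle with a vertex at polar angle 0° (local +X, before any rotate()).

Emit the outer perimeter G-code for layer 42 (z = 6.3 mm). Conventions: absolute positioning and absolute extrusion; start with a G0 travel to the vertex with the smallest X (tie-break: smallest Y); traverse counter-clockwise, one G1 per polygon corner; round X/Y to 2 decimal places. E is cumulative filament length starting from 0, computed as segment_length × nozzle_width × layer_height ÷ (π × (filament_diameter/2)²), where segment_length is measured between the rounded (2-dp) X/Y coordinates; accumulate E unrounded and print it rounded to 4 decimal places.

At z = 6.3 mm: the cone (r1=9→r2=7.5) has section circumradius 8.273 here — a regular 16-gon; the cube at (6.5, 7) (footprint 26.5×30) is included at this height; After the difference (first − rest): starting from the cone, the 26.5×30 cube at (6.5, 7) misses the remaining region (no effect) — 1 connected region. The outline is a single polygon with 16 vertices. Extrusion per mm of travel: 0.6 × 0.15 / (π × 1.425²) = 0.014108. Accumulating E over each segment gives final E = 0.7285.

G0 X-8.27 Y0.00 Z6.30
G1 X-7.64 Y-3.17 E0.0456
G1 X-5.85 Y-5.85 E0.0911
G1 X-3.17 Y-7.64 E0.1365
G1 X0.00 Y-8.27 E0.1821
G1 X3.17 Y-7.64 E0.2277
G1 X5.85 Y-5.85 E0.2732
G1 X7.64 Y-3.17 E0.3187
G1 X8.27 Y0.00 E0.3643
G1 X7.64 Y3.17 E0.4099
G1 X5.85 Y5.85 E0.4553
G1 X3.17 Y7.64 E0.5008
G1 X0.00 Y8.27 E0.5464
G1 X-3.17 Y7.64 E0.5920
G1 X-5.85 Y5.85 E0.6374
G1 X-7.64 Y3.17 E0.6829
G1 X-8.27 Y0.00 E0.7285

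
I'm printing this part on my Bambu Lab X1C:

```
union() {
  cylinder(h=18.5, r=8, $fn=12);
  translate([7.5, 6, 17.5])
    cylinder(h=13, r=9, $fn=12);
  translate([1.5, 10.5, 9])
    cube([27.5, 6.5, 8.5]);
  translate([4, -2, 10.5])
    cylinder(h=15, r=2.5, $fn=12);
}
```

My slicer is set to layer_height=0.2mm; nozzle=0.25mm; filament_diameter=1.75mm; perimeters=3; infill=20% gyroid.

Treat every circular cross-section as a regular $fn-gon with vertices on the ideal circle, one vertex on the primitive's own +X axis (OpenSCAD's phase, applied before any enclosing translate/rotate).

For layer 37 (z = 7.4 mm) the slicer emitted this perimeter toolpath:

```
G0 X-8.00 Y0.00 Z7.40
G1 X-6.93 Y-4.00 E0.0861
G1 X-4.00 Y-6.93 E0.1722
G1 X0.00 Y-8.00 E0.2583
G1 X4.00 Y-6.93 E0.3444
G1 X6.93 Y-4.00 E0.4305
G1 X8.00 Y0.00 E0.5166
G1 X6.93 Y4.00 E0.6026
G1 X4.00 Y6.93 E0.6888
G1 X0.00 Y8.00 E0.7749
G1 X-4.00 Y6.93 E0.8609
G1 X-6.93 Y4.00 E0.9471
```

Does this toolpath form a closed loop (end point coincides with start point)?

Start point (G0): (-8.00, 0.00). End point (last G1): the path does not return to the start — open.

no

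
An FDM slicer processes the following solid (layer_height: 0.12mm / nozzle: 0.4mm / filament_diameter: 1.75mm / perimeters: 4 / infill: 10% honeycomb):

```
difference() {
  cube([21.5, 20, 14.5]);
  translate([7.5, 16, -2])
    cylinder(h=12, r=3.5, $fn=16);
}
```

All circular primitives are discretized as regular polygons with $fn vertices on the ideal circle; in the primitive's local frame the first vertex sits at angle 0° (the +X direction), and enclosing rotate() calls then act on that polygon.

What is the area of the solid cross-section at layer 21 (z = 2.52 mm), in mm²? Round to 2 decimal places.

392.50 mm²

At z = 2.52 mm: the cube is present — its section is the full 21.5×20 rectangle (area 430.00 mm²); the r=3.5 cylinder at (7.5, 16) contributes a regular 16-gon of circumradius 3.5 (area = (16/2)·3.500²·sin(360°/16) = 37.50 mm²); Subtracting the remaining from the first: starting from the 21.5×20 cube (430.00 mm²), the r=3.5 cylinder at (7.5, 16) lies wholly inside it (removes its full 37.50 mm² and its 21.85 mm outline becomes a hole wall) — area = 392.50 mm². Overall, the cross-section is one region with 1 hole. Net area = 392.50 mm².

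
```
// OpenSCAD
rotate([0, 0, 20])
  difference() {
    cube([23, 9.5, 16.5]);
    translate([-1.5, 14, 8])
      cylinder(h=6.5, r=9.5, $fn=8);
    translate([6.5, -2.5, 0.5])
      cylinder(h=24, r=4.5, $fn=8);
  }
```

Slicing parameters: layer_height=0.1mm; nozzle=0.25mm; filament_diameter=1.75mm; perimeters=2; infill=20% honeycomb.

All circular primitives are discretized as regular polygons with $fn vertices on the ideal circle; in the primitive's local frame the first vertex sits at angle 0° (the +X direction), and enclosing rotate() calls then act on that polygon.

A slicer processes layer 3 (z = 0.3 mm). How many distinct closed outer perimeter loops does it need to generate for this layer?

At z = 0.3 mm: the 23×9.5 cube contributes its full rectangle; the cylinder at (-1.5, 14) does not reach this height (z outside [8, 14.5]); the cylinder at (6.5, -2.5) is not intersected at this z (z outside [0.5, 24.5]); Taking the first minus the rest: none of the subtracted shapes is present at this height, so the 23×9.5 cube is unchanged — 1 connected region; (whole slice rotated 20° about Z — lengths, areas and connectivity unchanged). The result has 1 disconnected region.

1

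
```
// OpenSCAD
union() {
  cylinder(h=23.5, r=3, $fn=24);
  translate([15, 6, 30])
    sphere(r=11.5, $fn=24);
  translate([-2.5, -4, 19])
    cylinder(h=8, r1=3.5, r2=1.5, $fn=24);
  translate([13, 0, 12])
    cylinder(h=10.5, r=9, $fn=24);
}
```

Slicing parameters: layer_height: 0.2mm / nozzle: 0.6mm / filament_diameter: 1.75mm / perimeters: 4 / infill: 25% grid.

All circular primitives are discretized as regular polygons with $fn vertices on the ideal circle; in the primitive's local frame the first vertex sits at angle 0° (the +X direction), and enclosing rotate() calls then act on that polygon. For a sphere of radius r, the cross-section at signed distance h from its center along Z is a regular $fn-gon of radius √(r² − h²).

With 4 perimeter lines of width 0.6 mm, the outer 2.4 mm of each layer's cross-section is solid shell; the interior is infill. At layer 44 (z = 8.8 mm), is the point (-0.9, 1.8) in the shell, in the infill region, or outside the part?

shell

At z = 8.8 mm: the cylinder: section is a regular 24-gon, circumradius r=3; the sphere at (15, 6) does not reach this height (|z−center|=21.200 > r=11.5); the cone at (-2.5, -4) is not intersected at this z (z outside [19, 27]); the cylinder at (13, 0) does not reach this height (z outside [12, 22.5]); Combining (union): only the r=3 cylinder is present, so the union is just that shape — 1 connected region. Overall, the cross-section is a single solid region. The nearest boundary edge runs (-0.78, 2.90)→(-1.50, 2.60); distance from the point to it = 0.97 mm. The point is inside the cross-section, 0.97 mm from the nearest boundary — within the 2.4 mm shell band (4 × 0.6).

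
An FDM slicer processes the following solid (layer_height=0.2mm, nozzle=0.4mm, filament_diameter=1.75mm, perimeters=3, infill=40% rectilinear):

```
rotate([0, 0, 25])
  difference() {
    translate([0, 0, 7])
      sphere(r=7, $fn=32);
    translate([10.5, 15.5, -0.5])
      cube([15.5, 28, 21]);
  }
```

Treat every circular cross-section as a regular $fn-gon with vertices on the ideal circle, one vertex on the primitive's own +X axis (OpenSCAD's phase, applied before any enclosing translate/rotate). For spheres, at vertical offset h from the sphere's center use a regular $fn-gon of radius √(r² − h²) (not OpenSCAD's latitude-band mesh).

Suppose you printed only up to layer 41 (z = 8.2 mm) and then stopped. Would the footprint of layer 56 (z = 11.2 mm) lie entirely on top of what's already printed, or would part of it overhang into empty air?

Compare the two slices. At z = 8.2: the r=7 sphere contributes a regular 32-gon of circumradius √(7²−1.2²) = 6.896 (area = (32/2)·6.896²·sin(360°/32) = 148.46 mm²); the cube at (10.5, 15.5) (footprint 15.5×28) is included at this height (area 434.00 mm²); Taking the first minus the rest: starting from the r=7 sphere (148.46 mm²), the 15.5×28 cube at (10.5, 15.5) misses the remaining region (no effect) — area = 148.46 mm²; (rotated 25° about Z; rotation is an isometry so areas/perimeters/island counts are preserved). At z = 11.2: the r=7 sphere contributes a regular 32-gon of circumradius √(7²−4.2²) = 5.600 (area = (32/2)·5.600²·sin(360°/32) = 97.89 mm²); the 15.5×28 cube at (10.5, 15.5) contributes its full rectangle (area 434.00 mm²); After the difference (first − rest): starting from the r=7 sphere (97.89 mm²), the 15.5×28 cube at (10.5, 15.5) misses the remaining region (no effect) — area = 97.89 mm²; (whole slice rotated 25° about Z — lengths, areas and connectivity unchanged). Checking containment: the cross-section at z = 11.2 is a subset of the cross-section at z = 8.2.

entirely on top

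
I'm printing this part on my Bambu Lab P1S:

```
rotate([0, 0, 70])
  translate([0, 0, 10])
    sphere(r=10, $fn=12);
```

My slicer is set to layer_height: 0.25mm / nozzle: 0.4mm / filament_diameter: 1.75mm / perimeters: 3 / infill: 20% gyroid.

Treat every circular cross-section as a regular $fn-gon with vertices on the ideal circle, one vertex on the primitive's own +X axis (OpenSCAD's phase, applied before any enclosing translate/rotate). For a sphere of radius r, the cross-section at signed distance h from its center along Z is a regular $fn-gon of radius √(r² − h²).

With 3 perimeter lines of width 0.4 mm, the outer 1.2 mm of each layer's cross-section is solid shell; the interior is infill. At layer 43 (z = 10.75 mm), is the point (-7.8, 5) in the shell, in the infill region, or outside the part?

shell

At z = 10.75 mm: the r=10 sphere contributes a regular 12-gon of circumradius √(10²−0.75²) = 9.972; (rotated 70° about Z; rotation is an isometry so areas/perimeters/island counts are preserved). Overall, the cross-section is a single solid region. Undo the 70° rotation: the query point maps to (2.031, 9.040) in the un-rotated model frame. The nearest boundary edge runs (4.99, 8.64)→(0.00, 9.97); distance from the point to it = 0.37 mm. The point is inside the cross-section, 0.37 mm from the nearest boundary — within the 1.2 mm shell band (3 × 0.4).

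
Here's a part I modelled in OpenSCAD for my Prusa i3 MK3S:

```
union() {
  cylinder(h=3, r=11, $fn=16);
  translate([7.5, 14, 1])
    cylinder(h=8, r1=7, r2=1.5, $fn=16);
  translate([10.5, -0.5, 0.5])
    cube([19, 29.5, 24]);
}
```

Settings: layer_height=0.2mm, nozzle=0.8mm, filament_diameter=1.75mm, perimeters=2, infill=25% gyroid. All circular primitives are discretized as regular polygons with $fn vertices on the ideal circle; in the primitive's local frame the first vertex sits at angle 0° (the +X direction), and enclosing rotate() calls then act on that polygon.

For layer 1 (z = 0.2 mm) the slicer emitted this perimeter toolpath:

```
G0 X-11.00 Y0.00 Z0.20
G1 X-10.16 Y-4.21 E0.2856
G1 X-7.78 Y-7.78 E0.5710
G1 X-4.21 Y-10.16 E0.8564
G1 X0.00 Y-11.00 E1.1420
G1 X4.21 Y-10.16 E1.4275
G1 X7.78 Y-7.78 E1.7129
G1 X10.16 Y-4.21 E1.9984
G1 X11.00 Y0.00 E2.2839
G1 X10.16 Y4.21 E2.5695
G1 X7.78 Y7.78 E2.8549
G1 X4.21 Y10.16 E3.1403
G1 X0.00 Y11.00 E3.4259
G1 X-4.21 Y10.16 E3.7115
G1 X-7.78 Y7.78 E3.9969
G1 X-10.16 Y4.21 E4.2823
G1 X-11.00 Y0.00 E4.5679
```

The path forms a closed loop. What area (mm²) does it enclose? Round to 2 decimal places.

370.40 mm²

Apply the shoelace formula to the sequence of (X, Y) vertices; enclosed area = 370.40 mm².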